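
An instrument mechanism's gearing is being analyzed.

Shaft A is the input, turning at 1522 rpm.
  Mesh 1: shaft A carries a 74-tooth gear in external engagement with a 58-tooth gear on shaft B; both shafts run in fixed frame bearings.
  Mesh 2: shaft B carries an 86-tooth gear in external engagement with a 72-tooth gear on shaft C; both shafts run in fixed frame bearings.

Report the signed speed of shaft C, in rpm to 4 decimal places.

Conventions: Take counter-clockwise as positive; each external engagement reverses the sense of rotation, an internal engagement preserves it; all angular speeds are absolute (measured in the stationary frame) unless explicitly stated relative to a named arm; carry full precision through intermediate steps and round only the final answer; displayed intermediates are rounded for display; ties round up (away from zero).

+2319.4464 rpm

2-mesh fixed-axis compound train (all bearings frame-fixed)
mesh 1 [74T→58T]: ω = 1522.0000×74/58 = 1941.8621 rpm, sense flips to −
mesh 2 [86T→72T]: ω = 1941.8621×86/72 = 2319.4464 rpm, sense flips to +
signed output speed = +2319.4464 rpm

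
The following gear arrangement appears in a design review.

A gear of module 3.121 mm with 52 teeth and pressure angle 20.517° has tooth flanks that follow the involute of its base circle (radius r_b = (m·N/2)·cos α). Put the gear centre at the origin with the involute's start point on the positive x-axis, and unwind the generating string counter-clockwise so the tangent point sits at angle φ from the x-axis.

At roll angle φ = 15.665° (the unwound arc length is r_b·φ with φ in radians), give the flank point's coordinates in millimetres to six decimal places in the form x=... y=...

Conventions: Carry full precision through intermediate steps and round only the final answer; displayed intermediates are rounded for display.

x=78.786387 y=0.513876

recognized (one wheel, involute flank): single-mesh tooth geometry, m = 3.121, N = 52
pitch radius r_p = m·N/2 = 3.121·52/2 = 81.146000
base radius r_b = r_p·cos α = 81.146000·cos 20.517° = 75.998766
roll angle φ = 15.665° = 0.27340583 rad
x = r_b·(cos φ + φ·sin φ) = 78.786387
y = r_b·(sin φ − φ·cos φ) = 0.513876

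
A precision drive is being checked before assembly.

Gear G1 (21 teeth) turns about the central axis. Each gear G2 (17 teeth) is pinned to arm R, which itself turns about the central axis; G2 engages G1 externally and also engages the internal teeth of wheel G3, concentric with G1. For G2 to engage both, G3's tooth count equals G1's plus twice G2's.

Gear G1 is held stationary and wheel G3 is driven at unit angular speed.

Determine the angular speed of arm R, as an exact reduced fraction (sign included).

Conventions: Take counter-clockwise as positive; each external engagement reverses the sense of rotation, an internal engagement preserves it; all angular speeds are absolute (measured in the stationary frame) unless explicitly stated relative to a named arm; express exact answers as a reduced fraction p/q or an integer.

recognized (axles ride arm R): planetary set, 21/17/55 teeth
ring teeth: 21 + 2·17 = 55
21(ω_sun−ω_arm) = −55(ω_ring−ω_arm),  ω_sun = 0, ω_ring = 1
21(0−ω_arm) = −55(1−ω_arm)  ⇒  76·ω_arm = 55  ⇒  ω_arm = 55/76
exact speed ratio = 55/76

55/76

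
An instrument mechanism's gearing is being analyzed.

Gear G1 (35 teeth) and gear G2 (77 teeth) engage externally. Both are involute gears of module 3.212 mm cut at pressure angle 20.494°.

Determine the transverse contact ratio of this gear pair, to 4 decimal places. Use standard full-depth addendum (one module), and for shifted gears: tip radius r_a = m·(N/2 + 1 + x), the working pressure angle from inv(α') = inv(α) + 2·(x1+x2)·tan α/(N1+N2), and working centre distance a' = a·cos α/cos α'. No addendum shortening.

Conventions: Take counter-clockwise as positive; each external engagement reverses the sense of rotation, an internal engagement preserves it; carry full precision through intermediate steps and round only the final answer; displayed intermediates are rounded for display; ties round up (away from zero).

1.7277

recognized (one external pair, fixed centres): single-mesh tooth geometry, m = 3.212, N1 = 35, N2 = 77
base radii: r_b1 = 52.652405, r_b2 = 115.835291
tip radii: r_a1 = 59.422000, r_a2 = 126.874000
no profile shift: α' = α, a' = a
action lengths: √(r_a1²−r_b1²) = 27.544479, √(r_a2²−r_b2²) = 51.760963
base pitch p_b = π·m·cos α = 9.452138
CR = (27.544479 + 51.760963 − 179.872000·sin 20.49400°)/9.452138 = 1.727713
contact ratio ≈ 1.7277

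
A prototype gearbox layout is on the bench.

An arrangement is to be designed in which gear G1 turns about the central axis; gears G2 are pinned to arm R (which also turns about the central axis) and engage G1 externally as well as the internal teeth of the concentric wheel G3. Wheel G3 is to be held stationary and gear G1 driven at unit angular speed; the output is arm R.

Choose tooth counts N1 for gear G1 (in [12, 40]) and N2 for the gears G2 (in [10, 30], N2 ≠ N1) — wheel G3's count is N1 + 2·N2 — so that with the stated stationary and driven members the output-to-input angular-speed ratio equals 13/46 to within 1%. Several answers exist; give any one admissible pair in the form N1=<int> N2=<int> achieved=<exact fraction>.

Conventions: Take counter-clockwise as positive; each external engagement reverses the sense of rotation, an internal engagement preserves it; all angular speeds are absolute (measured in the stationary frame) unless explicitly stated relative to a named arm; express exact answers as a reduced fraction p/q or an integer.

topology: planetary set — design target 13/46, arm = carrier (Willis)
Willis with ω_ring = 0: ω_arm/ω_sun = N1/(N1+N3); set equal to 13/46  ⇒  N3/N1 = 1/(13/46) − 1 = 33/13
N3 = N1 + 2·N2  ⇒  N2/N1 = (N3/N1 − 1)/2 = (33/13 − 1)/2 = 10/13
smallest multiple with N1 ≥ 12 and N2 ≥ 10: k = 1  ⇒  N1 = 1·13 = 13, N2 = 1·10 = 10 (N1 ≤ 40, N2 ≤ 30, N2 ≠ N1 ✓), N3 = 13 + 2·10 = 33
check: N1/(N1+N3) with N1 = 13, N3 = 33 gives 13/46; |achieved − target| = 0 ≤ 13/4600 ✓

N1=13 N2=10 achieved=13/46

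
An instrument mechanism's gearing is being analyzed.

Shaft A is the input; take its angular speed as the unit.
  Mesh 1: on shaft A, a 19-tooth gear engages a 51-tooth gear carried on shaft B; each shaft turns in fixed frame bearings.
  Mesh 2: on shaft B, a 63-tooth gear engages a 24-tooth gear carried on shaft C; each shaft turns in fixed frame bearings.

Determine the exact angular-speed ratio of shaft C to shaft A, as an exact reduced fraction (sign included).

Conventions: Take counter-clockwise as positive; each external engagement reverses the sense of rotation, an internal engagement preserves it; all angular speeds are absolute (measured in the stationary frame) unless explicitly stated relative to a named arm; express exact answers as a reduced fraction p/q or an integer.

133/136

class = fixed-axis compound train [2 meshes; 2 ratios multiply, 2 sense flips]
mesh 1 [19T→51T]: running ratio 19/51, sense −
mesh 2 [63T→24T]: running ratio 133/136, sense +
ω_out/ω_in = 133/136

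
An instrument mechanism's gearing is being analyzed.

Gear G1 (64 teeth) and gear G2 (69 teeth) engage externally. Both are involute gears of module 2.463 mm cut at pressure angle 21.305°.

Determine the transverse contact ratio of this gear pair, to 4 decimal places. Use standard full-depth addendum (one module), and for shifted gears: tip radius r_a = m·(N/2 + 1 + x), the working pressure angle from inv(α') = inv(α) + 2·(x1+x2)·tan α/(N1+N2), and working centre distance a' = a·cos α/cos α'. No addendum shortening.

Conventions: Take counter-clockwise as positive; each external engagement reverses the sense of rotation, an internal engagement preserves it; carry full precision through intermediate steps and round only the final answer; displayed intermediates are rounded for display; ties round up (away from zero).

topology: single-mesh involute geometry — m = 2.463, 64T/69T pair
base radii: r_b1 = 73.429677, r_b2 = 79.166371
tip radii: r_a1 = 81.279000, r_a2 = 87.436500
no profile shift: α' = α, a' = a
action lengths: √(r_a1²−r_b1²) = 34.847645, √(r_a2²−r_b2²) = 37.119096
base pitch p_b = π·m·cos α = 7.208942
CR = (34.847645 + 37.119096 − 163.789500·sin 21.30500°)/7.208942 = 1.727949
contact ratio ≈ 1.7279

1.7279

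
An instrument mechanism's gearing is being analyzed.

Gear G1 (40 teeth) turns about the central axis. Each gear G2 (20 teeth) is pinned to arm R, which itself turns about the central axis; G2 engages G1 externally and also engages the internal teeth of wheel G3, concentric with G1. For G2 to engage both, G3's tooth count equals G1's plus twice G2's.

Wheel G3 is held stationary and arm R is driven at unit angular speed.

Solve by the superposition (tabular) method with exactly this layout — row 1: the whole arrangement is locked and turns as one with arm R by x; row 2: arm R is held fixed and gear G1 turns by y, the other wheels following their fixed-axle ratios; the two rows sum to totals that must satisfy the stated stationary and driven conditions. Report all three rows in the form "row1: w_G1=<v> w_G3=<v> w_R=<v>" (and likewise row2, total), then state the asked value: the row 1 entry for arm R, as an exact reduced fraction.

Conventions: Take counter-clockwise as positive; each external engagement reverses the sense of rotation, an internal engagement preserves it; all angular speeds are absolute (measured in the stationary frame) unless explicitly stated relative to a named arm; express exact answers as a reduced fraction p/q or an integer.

row1: w_G1=1 w_G3=1 w_R=1
row2: w_G1=2 w_G3=-1 w_R=0
total: w_G1=3 w_G3=0 w_R=1
asked value: 1

planetary set (40T centre, 20T on arm, 80T internal) — Willis relation
row 1 (train locked, turned with arm): all members turn x
row 2 — arm fixed, fixed-axis ratios: sun y, ring −(40/80)·y, arm 0
boundary: total ω_ring = x − (40/80)·y = 0 and total ω_arm = x = 1  ⇒  y = 2, x = 1
row 2 ring = −(40/80)·2 = -1
totals (row 1 + row 2): sun 1 + 2 = 3, ring 1 + (-1) = 0, arm 1 + 0 = 1
asked cell (row1, arm) = 1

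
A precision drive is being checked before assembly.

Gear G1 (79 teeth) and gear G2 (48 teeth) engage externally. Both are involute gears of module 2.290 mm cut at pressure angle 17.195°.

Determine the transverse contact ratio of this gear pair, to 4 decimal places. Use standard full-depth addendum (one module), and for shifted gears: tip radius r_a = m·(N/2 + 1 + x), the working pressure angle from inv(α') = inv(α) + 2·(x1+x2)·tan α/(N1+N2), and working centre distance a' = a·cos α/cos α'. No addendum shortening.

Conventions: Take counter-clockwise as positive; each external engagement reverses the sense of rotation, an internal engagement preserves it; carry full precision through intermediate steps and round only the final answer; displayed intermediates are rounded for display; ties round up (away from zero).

1.9672

topology: single-mesh involute geometry — m = 2.290, 79T/48T pair
base radii: r_b1 = 86.412038, r_b2 = 52.503517
tip radii: r_a1 = 92.745000, r_a2 = 57.250000
no profile shift: α' = α, a' = a
action lengths: √(r_a1²−r_b1²) = 33.683745, √(r_a2²−r_b2²) = 22.824181
base pitch p_b = π·m·cos α = 6.872694
CR = (33.683745 + 22.824181 − 145.415000·sin 17.19500°)/6.872694 = 1.967156
contact ratio ≈ 1.9672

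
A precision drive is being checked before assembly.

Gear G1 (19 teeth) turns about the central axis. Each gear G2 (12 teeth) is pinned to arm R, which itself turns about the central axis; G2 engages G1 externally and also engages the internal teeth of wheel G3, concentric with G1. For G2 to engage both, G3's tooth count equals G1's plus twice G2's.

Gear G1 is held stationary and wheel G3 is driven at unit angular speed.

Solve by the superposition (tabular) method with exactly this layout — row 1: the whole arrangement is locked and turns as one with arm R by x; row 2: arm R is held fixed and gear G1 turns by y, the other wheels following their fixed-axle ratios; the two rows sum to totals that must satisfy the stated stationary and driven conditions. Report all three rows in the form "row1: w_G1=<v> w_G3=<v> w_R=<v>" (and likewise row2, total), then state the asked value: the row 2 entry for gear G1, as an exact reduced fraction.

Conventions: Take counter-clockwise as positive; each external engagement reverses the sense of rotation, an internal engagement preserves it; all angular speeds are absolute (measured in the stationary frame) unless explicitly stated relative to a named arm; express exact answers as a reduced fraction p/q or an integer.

planetary set (19T centre, 12T on arm, 43T internal) — Willis relation
row 1 — lock + rotate with arm: ω_sun = ω_ring = ω_arm = x
row 2: sun turns y, ring = −(19/43)·y, arm 0
boundary: total ω_sun = x + y = 0 and total ω_ring = x − (19/43)·y = 1  ⇒  y = -43/62, x = 43/62
row 2 ring = −(19/43)·(-43/62) = 19/62
totals (row 1 + row 2): sun 43/62 + (-43/62) = 0, ring 43/62 + 19/62 = 1, arm 43/62 + 0 = 43/62
asked cell (row2, sun) = -43/62

row1: w_G1=43/62 w_G3=43/62 w_R=43/62
row2: w_G1=-43/62 w_G3=19/62 w_R=0
total: w_G1=0 w_G3=1 w_R=43/62
asked value: -43/62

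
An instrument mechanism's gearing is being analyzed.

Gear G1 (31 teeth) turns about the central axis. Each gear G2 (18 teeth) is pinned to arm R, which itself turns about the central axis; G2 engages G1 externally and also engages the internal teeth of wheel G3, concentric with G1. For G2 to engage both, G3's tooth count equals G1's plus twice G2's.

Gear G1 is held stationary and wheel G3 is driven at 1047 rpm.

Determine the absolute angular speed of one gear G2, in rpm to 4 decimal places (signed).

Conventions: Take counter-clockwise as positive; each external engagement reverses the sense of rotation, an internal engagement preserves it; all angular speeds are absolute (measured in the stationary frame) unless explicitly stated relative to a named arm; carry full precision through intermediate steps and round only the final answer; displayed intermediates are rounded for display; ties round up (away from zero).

class = planetary set [G3 = 31+2·18 = 67; Willis about the carrier]
normalise by the input: solve with ω_ring = 1, then scale by 1047 rpm
ring teeth: 31 + 2·18 = 67
31(ω_sun−ω_arm) = −67(ω_ring−ω_arm),  ω_sun = 0, ω_ring = 1
31(0−ω_arm) = −67(1−ω_arm)  ⇒  98·ω_arm = 67  ⇒  ω_arm = 67/98
sun–planet mesh: 31·(0−67/98) = −18·(ω_p−ω_arm)  ⇒  ω_p−ω_arm = 2077/1764
ω_p = 67/98 + 2077/1764 = 67/36
scale: ω_p = 67/36 × 1047 rpm = +1948.5833 rpm

+1948.5833 rpm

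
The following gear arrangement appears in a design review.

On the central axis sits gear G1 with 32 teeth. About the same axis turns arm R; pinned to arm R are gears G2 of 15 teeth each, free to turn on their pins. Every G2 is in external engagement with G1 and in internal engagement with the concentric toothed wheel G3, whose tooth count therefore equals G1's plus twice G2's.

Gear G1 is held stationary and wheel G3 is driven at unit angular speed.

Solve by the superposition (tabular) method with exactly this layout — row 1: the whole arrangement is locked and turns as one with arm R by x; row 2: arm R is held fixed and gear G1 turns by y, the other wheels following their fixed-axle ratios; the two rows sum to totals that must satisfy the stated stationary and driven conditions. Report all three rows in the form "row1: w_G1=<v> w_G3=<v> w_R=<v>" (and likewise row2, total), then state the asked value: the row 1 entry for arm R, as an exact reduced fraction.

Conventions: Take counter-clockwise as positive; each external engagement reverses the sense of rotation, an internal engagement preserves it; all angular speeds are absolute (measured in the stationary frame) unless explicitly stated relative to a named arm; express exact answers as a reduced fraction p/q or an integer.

row1: w_G1=31/47 w_G3=31/47 w_R=31/47
row2: w_G1=-31/47 w_G3=16/47 w_R=0
total: w_G1=0 w_G3=1 w_R=31/47
asked value: 31/47

recognized (axles ride arm R): planetary set, 32/15/62 teeth
row 1 (train locked, turned with arm): all members turn x
superposition row 2 [arm held]: sun y, ring −(32/62)·y, arm 0
boundary: total ω_sun = x + y = 0 and total ω_ring = x − (32/62)·y = 1  ⇒  y = -31/47, x = 31/47
row 2 ring = −(32/62)·(-31/47) = 16/47
totals (row 1 + row 2): sun 31/47 + (-31/47) = 0, ring 31/47 + 16/47 = 1, arm 31/47 + 0 = 31/47
asked cell (row1, arm) = 31/47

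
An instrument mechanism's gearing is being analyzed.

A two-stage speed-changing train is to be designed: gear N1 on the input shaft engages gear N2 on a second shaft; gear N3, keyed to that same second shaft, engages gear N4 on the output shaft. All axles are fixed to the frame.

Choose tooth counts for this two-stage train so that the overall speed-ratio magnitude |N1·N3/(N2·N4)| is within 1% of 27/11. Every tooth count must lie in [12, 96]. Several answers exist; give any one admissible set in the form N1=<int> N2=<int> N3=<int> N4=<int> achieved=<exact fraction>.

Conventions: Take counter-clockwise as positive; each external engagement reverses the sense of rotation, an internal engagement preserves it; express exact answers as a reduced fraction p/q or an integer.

N1=12 N2=22 N3=54 N4=12 achieved=27/11

design class (target 27/11): fixed-axis compound train
target = 27/11 in lowest terms: an exact hit needs N1·N3 = k·27 and N2·N4 = k·11 for one integer k, every count in [12, 96]; additionally prefer no 1:1 stage (N1 ≠ N2, N3 ≠ N4)
k = 1…23: no 1:1-free in-range split of k·27 and k·11 into factor pairs; take k = 24
k = 24: N1·N3 = 648 = 12·54, N2·N4 = 264 = 22·12
achieved = 12·54/(22·12) = 27/11; |achieved − target| = 0 ≤ 27/1100 ✓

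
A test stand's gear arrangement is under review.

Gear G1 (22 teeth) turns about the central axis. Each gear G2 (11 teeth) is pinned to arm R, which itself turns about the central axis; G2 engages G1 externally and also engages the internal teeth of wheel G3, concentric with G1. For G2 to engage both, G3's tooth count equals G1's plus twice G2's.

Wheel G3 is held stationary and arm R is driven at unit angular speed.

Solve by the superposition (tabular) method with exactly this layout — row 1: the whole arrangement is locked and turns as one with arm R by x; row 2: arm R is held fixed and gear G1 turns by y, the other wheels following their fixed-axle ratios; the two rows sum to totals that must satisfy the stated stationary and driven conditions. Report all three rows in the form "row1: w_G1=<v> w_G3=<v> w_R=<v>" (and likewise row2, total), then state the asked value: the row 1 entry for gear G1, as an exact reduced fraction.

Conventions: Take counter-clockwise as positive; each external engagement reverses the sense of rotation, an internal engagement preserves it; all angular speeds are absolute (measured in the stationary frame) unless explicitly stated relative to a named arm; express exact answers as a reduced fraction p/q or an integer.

row1: w_G1=1 w_G3=1 w_R=1
row2: w_G1=2 w_G3=-1 w_R=0
total: w_G1=3 w_G3=0 w_R=1
asked value: 1

recognized (axles ride arm R): planetary set, 22/11/44 teeth
row 1 — lock + rotate with arm: ω_sun = ω_ring = ω_arm = x
row 2: sun turns y, ring = −(22/44)·y, arm 0
boundary: total ω_ring = x − (22/44)·y = 0 and total ω_arm = x = 1  ⇒  y = 2, x = 1
row 2 ring = −(22/44)·2 = -1
totals (row 1 + row 2): sun 1 + 2 = 3, ring 1 + (-1) = 0, arm 1 + 0 = 1
asked cell (row1, sun) = 1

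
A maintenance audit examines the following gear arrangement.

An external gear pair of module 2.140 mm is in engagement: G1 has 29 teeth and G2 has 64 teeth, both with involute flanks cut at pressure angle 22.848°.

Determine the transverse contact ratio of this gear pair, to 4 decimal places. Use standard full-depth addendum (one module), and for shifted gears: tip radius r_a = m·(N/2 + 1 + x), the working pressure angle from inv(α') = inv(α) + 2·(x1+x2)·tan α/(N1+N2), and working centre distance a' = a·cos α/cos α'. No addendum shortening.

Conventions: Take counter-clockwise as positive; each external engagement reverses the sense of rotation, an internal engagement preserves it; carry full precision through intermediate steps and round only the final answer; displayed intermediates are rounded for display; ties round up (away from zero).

1.5927

topology: single-mesh involute geometry — m = 2.140, 29T/64T pair
base radii: r_b1 = 28.595330, r_b2 = 63.106935
tip radii: r_a1 = 33.170000, r_a2 = 70.620000
no profile shift: α' = α, a' = a
action lengths: √(r_a1²−r_b1²) = 16.809402, √(r_a2²−r_b2²) = 31.696990
base pitch p_b = π·m·cos α = 6.195509
CR = (16.809402 + 31.696990 − 99.510000·sin 22.84800°)/6.195509 = 1.592747
contact ratio ≈ 1.5927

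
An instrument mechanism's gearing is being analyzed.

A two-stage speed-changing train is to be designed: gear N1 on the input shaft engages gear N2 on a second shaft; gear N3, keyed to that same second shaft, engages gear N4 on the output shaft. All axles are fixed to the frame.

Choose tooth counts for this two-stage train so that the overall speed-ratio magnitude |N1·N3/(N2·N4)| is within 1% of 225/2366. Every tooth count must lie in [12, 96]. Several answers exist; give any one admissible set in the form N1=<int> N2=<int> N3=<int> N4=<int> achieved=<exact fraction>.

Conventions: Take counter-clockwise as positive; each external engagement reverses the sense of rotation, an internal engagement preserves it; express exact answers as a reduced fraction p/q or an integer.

N1=15 N2=26 N3=15 N4=91 achieved=225/2366

design class (target 225/2366): fixed-axis compound train
target = 225/2366 in lowest terms: an exact hit needs N1·N3 = k·225 and N2·N4 = k·2366 for one integer k, every count in [12, 96]; additionally prefer no 1:1 stage (N1 ≠ N2, N3 ≠ N4)
k = 1: N1·N3 = 225 = 15·15, N2·N4 = 2366 = 26·91
achieved = 15·15/(26·91) = 225/2366; |achieved − target| = 0 ≤ 9/9464 ✓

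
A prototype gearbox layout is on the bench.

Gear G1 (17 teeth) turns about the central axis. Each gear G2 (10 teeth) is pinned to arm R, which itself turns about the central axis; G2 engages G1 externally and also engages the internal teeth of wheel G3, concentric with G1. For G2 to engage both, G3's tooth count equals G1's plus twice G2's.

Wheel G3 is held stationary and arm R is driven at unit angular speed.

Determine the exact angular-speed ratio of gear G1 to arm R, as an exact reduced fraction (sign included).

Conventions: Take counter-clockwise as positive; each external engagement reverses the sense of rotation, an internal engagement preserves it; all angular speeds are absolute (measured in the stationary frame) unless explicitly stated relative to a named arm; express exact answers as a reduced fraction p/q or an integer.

topology: planetary set — G1 17T / G2 10T / G3 37T, arm = carrier (Willis)
ring teeth: 17 + 2·10 = 37
17(ω_sun−ω_arm) = −37(ω_ring−ω_arm),  ω_ring = 0, ω_arm = 1
ω_sun = 1 − (37/17)(0−1) = 54/17
ω_out/ω_in = 54/17

54/17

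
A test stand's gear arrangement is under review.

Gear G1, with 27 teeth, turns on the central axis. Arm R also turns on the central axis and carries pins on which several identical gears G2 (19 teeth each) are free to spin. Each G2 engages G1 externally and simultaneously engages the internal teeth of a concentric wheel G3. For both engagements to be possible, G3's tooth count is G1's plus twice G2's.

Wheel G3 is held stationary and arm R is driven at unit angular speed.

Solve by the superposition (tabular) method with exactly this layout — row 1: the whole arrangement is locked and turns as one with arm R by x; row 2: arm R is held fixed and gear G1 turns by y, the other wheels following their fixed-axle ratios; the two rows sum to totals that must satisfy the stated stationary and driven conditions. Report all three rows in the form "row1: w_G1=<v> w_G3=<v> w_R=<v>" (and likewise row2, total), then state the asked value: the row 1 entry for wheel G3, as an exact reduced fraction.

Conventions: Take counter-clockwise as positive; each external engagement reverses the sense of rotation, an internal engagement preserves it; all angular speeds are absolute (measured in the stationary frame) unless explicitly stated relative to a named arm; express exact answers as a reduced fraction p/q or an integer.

class = planetary set [G3 = 27+2·19 = 65; Willis about the carrier]
superposition row 1 [locked train]: every member turns x
row 2: sun turns y, ring = −(27/65)·y, arm 0
boundary: total ω_ring = x − (27/65)·y = 0 and total ω_arm = x = 1  ⇒  y = 65/27, x = 1
row 2 ring = −(27/65)·65/27 = -1
totals (row 1 + row 2): sun 1 + 65/27 = 92/27, ring 1 + (-1) = 0, arm 1 + 0 = 1
asked cell (row1, ring) = 1

row1: w_G1=1 w_G3=1 w_R=1
row2: w_G1=65/27 w_G3=-1 w_R=0
total: w_G1=92/27 w_G3=0 w_R=1
asked value: 1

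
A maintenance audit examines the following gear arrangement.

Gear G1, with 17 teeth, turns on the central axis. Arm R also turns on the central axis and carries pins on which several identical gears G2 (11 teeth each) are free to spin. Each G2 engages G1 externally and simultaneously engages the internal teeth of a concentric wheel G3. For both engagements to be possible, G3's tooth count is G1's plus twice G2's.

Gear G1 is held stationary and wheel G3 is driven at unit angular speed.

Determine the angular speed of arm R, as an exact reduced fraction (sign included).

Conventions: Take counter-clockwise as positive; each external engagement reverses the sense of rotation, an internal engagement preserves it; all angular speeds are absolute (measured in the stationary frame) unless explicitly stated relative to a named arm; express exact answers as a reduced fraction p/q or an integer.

39/56

class = planetary set [G3 = 17+2·11 = 39; Willis about the carrier]
ring teeth: 17 + 2·11 = 39
17(ω_sun−ω_arm) = −39(ω_ring−ω_arm),  ω_sun = 0, ω_ring = 1
17(0−ω_arm) = −39(1−ω_arm)  ⇒  56·ω_arm = 39  ⇒  ω_arm = 39/56
exact speed ratio = 39/56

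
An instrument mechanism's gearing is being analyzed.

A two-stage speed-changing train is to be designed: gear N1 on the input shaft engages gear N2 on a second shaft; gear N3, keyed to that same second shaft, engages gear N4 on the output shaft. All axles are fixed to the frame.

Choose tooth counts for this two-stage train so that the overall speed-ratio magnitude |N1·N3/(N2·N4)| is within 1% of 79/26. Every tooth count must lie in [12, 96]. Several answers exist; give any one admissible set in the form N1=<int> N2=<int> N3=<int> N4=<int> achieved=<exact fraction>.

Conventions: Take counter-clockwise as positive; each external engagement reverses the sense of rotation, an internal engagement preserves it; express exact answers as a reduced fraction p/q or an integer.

design class (target 79/26): fixed-axis compound train
target = 79/26 in lowest terms: an exact hit needs N1·N3 = k·79 and N2·N4 = k·26 for one integer k, every count in [12, 96]; additionally prefer no 1:1 stage (N1 ≠ N2, N3 ≠ N4)
k = 1…11: no 1:1-free in-range split of k·79 and k·26 into factor pairs; take k = 12
k = 12: N1·N3 = 948 = 12·79, N2·N4 = 312 = 26·12
achieved = 12·79/(26·12) = 79/26; |achieved − target| = 0 ≤ 79/2600 ✓

N1=12 N2=26 N3=79 N4=12 achieved=79/26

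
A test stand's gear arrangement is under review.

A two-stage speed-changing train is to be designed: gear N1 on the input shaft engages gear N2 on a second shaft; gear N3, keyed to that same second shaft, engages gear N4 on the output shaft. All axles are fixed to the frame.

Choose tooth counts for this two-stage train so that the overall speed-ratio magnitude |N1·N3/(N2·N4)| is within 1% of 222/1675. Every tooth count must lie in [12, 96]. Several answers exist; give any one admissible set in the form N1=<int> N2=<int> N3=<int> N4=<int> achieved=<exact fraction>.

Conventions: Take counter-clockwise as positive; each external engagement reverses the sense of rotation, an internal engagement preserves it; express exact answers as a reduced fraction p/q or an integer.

topology: fixed-axis compound train — 2 stages, target 222/1675
target = 222/1675 in lowest terms: an exact hit needs N1·N3 = k·222 and N2·N4 = k·1675 for one integer k, every count in [12, 96]; additionally prefer no 1:1 stage (N1 ≠ N2, N3 ≠ N4)
k = 1: no 1:1-free in-range split of k·222 and k·1675 into factor pairs; take k = 2
k = 2: N1·N3 = 444 = 12·37, N2·N4 = 3350 = 50·67
achieved = 12·37/(50·67) = 222/1675; |achieved − target| = 0 ≤ 111/83750 ✓

N1=12 N2=50 N3=37 N4=67 achieved=222/1675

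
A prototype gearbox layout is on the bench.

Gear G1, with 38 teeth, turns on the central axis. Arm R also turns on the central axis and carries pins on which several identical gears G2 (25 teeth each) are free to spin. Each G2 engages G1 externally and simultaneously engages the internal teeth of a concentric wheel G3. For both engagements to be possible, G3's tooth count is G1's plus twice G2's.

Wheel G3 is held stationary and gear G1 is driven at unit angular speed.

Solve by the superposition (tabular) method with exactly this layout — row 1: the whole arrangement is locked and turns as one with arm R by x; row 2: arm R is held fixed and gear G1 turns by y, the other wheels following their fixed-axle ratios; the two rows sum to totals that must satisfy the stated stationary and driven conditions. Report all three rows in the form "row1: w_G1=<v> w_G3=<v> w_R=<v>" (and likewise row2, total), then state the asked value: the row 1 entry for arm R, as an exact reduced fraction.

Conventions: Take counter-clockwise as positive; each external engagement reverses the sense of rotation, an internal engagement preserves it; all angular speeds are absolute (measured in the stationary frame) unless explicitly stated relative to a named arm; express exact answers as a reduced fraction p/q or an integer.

row1: w_G1=19/63 w_G3=19/63 w_R=19/63
row2: w_G1=44/63 w_G3=-19/63 w_R=0
total: w_G1=1 w_G3=0 w_R=19/63
asked value: 19/63

topology: planetary set — G1 38T / G2 25T / G3 88T, arm = carrier (Willis)
row 1 (train locked, turned with arm): all members turn x
row 2 — arm fixed, fixed-axis ratios: sun y, ring −(38/88)·y, arm 0
boundary: total ω_ring = x − (38/88)·y = 0 and total ω_sun = x + y = 1  ⇒  y = 44/63, x = 19/63
row 2 ring = −(38/88)·44/63 = -19/63
totals (row 1 + row 2): sun 19/63 + 44/63 = 1, ring 19/63 + (-19/63) = 0, arm 19/63 + 0 = 19/63
asked cell (row1, arm) = 19/63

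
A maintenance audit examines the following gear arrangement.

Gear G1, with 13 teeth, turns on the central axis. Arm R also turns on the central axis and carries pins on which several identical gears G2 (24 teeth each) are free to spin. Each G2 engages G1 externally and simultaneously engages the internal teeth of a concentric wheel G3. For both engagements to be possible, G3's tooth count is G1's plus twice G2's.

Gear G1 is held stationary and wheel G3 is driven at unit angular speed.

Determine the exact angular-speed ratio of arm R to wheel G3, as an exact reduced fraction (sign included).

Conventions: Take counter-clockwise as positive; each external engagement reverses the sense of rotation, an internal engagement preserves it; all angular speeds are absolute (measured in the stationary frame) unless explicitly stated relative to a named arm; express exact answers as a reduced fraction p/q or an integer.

61/74

recognized (axles ride arm R): planetary set, 13/24/61 teeth
ring teeth: 13 + 2·24 = 61
13(ω_sun−ω_arm) = −61(ω_ring−ω_arm),  ω_sun = 0, ω_ring = 1
13(0−ω_arm) = −61(1−ω_arm)  ⇒  74·ω_arm = 61  ⇒  ω_arm = 61/74
ω_out/ω_in = 61/74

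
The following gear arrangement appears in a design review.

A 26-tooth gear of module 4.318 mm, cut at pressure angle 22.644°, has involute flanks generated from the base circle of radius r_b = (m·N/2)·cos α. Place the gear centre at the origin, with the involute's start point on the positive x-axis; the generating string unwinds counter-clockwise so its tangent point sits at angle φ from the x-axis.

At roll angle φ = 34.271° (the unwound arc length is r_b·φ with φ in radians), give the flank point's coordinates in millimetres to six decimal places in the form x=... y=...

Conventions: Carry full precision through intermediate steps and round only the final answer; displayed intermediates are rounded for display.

x=60.261878 y=3.565009

recognized (one wheel, involute flank): single-mesh tooth geometry, m = 4.318, N = 26
pitch radius r_p = m·N/2 = 4.318·26/2 = 56.134000
base radius r_b = r_p·cos α = 56.134000·cos 22.644° = 51.806901
roll angle φ = 34.271° = 0.59814179 rad
x = r_b·(cos φ + φ·sin φ) = 60.261878
y = r_b·(sin φ − φ·cos φ) = 3.565009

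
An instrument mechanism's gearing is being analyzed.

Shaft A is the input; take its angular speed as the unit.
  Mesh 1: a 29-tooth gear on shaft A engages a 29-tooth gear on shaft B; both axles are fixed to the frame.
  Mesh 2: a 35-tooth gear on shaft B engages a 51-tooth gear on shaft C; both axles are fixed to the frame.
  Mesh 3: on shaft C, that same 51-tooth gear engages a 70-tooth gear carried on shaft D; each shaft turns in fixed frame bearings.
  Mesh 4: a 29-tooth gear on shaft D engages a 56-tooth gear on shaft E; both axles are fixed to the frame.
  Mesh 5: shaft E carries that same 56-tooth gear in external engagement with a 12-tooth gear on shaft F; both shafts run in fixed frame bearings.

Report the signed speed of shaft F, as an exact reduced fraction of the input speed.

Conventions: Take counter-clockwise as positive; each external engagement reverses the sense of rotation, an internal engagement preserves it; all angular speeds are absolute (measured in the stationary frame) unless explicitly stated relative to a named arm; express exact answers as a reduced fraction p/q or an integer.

5-mesh fixed-axis compound train (all bearings frame-fixed)
mesh 1 [29T→29T]: |ω|/ω_in = 1×29/29 = 1, sense flips to −
mesh 2 [35T→51T]: |ω|/ω_in = 1×35/51 = 35/51, sense flips to +
mesh 3 [51T→70T]: |ω|/ω_in = (35/51)×51/70 = 1/2, sense flips to −
mesh 4 [29T→56T]: |ω|/ω_in = (1/2)×29/56 = 29/112, sense flips to +
mesh 5 [56T→12T]: |ω|/ω_in = (29/112)×56/12 = 29/24, sense flips to −
signed output speed (× input speed) = -29/24

-29/24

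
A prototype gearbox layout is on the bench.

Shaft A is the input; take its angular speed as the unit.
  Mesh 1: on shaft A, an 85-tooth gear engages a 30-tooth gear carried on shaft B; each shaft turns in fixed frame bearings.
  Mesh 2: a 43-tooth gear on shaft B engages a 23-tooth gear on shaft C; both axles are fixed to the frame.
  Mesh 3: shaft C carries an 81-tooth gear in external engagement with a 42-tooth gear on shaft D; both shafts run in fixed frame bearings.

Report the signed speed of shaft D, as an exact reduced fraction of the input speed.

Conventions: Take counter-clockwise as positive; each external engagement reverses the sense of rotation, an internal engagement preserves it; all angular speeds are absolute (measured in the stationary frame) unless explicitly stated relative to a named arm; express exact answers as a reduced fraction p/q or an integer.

3-mesh fixed-axis compound train (all bearings frame-fixed)
mesh 1 [85T→30T]: |ω|/ω_in = 1×85/30 = 17/6, sense flips to −
mesh 2 [43T→23T]: |ω|/ω_in = (17/6)×43/23 = 731/138, sense flips to +
mesh 3 [81T→42T]: |ω|/ω_in = (731/138)×81/42 = 6579/644, sense flips to −
signed output speed (× input speed) = -6579/644

-6579/644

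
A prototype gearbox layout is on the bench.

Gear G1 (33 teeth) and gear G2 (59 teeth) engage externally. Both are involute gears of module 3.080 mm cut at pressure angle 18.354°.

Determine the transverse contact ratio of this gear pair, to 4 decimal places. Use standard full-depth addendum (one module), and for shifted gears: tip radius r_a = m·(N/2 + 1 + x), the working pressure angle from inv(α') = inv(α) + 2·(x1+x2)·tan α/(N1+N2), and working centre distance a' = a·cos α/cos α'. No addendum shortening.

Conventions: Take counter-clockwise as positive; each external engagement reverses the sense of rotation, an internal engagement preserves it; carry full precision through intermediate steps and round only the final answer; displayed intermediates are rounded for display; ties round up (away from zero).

1.8177

recognized (one external pair, fixed centres): single-mesh tooth geometry, m = 3.080, N1 = 33, N2 = 59
base radii: r_b1 = 48.234742, r_b2 = 86.237872
tip radii: r_a1 = 53.900000, r_a2 = 93.940000
no profile shift: α' = α, a' = a
action lengths: √(r_a1²−r_b1²) = 24.054514, √(r_a2²−r_b2²) = 37.252557
base pitch p_b = π·m·cos α = 9.183873
CR = (24.054514 + 37.252557 − 141.680000·sin 18.35400°)/9.183873 = 1.817737
contact ratio ≈ 1.8177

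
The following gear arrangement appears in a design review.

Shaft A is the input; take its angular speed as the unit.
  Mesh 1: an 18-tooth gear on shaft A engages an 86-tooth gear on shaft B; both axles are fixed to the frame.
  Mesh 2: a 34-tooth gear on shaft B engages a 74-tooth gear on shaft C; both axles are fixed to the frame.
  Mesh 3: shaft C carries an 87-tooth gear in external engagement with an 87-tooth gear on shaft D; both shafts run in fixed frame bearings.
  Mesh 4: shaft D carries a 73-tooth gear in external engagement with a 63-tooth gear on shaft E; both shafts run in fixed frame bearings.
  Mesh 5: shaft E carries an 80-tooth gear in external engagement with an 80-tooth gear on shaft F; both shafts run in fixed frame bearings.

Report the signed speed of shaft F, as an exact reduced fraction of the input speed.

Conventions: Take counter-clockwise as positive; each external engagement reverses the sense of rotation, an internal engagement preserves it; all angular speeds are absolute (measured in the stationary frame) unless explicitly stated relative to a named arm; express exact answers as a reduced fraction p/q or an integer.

-1241/11137

5-mesh fixed-axis compound train (all bearings frame-fixed)
mesh 1 [18T→86T]: |ω|/ω_in = 1×18/86 = 9/43, sense flips to −
mesh 2 [34T→74T]: |ω|/ω_in = (9/43)×34/74 = 153/1591, sense flips to +
mesh 3 [87T→87T]: |ω|/ω_in = (153/1591)×87/87 = 153/1591, sense flips to −
mesh 4 [73T→63T]: |ω|/ω_in = (153/1591)×73/63 = 1241/11137, sense flips to +
mesh 5 [80T→80T]: |ω|/ω_in = (1241/11137)×80/80 = 1241/11137, sense flips to −
signed output speed (× input speed) = -1241/11137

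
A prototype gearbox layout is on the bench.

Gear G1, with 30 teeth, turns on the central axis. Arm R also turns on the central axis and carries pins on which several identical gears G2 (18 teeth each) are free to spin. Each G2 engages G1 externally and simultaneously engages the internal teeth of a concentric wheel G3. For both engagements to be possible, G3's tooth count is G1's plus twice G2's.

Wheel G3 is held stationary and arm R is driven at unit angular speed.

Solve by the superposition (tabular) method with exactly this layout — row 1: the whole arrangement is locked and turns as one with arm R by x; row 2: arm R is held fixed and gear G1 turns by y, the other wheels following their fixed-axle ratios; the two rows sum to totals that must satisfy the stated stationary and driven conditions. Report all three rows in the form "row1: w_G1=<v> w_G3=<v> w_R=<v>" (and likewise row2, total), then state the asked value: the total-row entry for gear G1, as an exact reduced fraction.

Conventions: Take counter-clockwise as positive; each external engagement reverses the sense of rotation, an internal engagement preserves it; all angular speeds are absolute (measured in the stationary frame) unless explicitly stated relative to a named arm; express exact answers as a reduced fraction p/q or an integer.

row1: w_G1=1 w_G3=1 w_R=1
row2: w_G1=11/5 w_G3=-1 w_R=0
total: w_G1=16/5 w_G3=0 w_R=1
asked value: 16/5

topology: planetary set — G1 30T / G2 18T / G3 66T, arm = carrier (Willis)
row 1: whole set turns with the arm by x
row 2 (arm held, sun turns y): ω_ring = −(30/66)·y, ω_arm = 0
boundary: total ω_ring = x − (30/66)·y = 0 and total ω_arm = x = 1  ⇒  y = 11/5, x = 1
row 2 ring = −(30/66)·11/5 = -1
totals (row 1 + row 2): sun 1 + 11/5 = 16/5, ring 1 + (-1) = 0, arm 1 + 0 = 1
asked cell (total, sun) = 16/5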